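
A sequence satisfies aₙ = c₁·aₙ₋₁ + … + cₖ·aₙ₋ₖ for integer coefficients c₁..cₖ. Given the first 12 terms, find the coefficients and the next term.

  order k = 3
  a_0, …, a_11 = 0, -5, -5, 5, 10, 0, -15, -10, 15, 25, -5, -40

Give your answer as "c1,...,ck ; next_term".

  a_3 = 0·-5 + -1·-5 + -1·0 = 5
  a_4 = 0·5 + -1·-5 + -1·-5 = 10
  a_5 = 0·10 + -1·5 + -1·-5 = 0
  a_6 = 0·0 + -1·10 + -1·5 = -15
  a_7 = 0·-15 + -1·0 + -1·10 = -10
  a_8 = 0·-10 + -1·-15 + -1·0 = 15
  a_9 = 0·15 + -1·-10 + -1·-15 = 25
  a_10 = 0·25 + -1·15 + -1·-10 = -5
  a_11 = 0·-5 + -1·25 + -1·15 = -40
  a_12 = 0·-40 + -1·-5 + -1·25 = -20

0,-1,-1 ; -20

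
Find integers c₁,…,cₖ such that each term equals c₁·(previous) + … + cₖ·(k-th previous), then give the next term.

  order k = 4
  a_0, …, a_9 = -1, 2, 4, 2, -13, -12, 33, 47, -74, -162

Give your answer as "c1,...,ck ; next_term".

0,-3,-1,-1 ; 142

  a_4 = 0·2 + -3·4 + -1·2 + -1·-1 = -13
  a_5 = 0·-13 + -3·2 + -1·4 + -1·2 = -12
  a_6 = 0·-12 + -3·-13 + -1·2 + -1·4 = 33
  a_7 = 0·33 + -3·-12 + -1·-13 + -1·2 = 47
  a_8 = 0·47 + -3·33 + -1·-12 + -1·-13 = -74
  a_9 = 0·-74 + -3·47 + -1·33 + -1·-12 = -162
  a_10 = 0·-162 + -3·-74 + -1·47 + -1·33 = 142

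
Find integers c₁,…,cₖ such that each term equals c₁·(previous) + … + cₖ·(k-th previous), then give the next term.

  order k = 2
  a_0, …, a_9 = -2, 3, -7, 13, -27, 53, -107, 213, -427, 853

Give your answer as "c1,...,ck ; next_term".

-1,2 ; -1707

  a_2 = -1·3 + 2·-2 = -7
  a_3 = -1·-7 + 2·3 = 13
  a_4 = -1·13 + 2·-7 = -27
  a_5 = -1·-27 + 2·13 = 53
  a_6 = -1·53 + 2·-27 = -107
  a_7 = -1·-107 + 2·53 = 213
  a_8 = -1·213 + 2·-107 = -427
  a_9 = -1·-427 + 2·213 = 853
  a_10 = -1·853 + 2·-427 = -1707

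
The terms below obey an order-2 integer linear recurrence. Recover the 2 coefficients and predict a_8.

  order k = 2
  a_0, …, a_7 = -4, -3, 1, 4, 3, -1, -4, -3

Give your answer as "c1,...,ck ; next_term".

1,-1 ; 1

  a_2 = 1·-3 + -1·-4 = 1
  a_3 = 1·1 + -1·-3 = 4
  a_4 = 1·4 + -1·1 = 3
  a_5 = 1·3 + -1·4 = -1
  a_6 = 1·-1 + -1·3 = -4
  a_7 = 1·-4 + -1·-1 = -3
  a_8 = 1·-3 + -1·-4 = 1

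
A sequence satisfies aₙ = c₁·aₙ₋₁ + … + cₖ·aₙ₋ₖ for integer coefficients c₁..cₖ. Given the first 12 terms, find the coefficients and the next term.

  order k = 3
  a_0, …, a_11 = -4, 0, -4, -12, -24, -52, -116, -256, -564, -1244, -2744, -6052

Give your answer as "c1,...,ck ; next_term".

2,0,1 ; -13348

  a_3 = 2·-4 + 0·0 + 1·-4 = -12
  a_4 = 2·-12 + 0·-4 + 1·0 = -24
  a_5 = 2·-24 + 0·-12 + 1·-4 = -52
  a_6 = 2·-52 + 0·-24 + 1·-12 = -116
  a_7 = 2·-116 + 0·-52 + 1·-24 = -256
  a_8 = 2·-256 + 0·-116 + 1·-52 = -564
  a_9 = 2·-564 + 0·-256 + 1·-116 = -1244
  a_10 = 2·-1244 + 0·-564 + 1·-256 = -2744
  a_11 = 2·-2744 + 0·-1244 + 1·-564 = -6052
  a_12 = 2·-6052 + 0·-2744 + 1·-1244 = -13348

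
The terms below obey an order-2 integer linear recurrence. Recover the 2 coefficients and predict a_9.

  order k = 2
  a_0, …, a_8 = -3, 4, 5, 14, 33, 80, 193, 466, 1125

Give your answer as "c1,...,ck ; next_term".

  a_2 = 2·4 + 1·-3 = 5
  a_3 = 2·5 + 1·4 = 14
  a_4 = 2·14 + 1·5 = 33
  a_5 = 2·33 + 1·14 = 80
  a_6 = 2·80 + 1·33 = 193
  a_7 = 2·193 + 1·80 = 466
  a_8 = 2·466 + 1·193 = 1125
  a_9 = 2·1125 + 1·466 = 2716

2,1 ; 2716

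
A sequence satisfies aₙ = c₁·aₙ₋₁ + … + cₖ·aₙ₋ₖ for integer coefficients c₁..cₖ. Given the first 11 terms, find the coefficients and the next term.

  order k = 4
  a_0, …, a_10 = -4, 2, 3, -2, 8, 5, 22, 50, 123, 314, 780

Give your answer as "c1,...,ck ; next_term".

  a_4 = 2·-2 + 2·3 + -1·2 + -2·-4 = 8
  a_5 = 2·8 + 2·-2 + -1·3 + -2·2 = 5
  a_6 = 2·5 + 2·8 + -1·-2 + -2·3 = 22
  a_7 = 2·22 + 2·5 + -1·8 + -2·-2 = 50
  a_8 = 2·50 + 2·22 + -1·5 + -2·8 = 123
  a_9 = 2·123 + 2·50 + -1·22 + -2·5 = 314
  a_10 = 2·314 + 2·123 + -1·50 + -2·22 = 780
  a_11 = 2·780 + 2·314 + -1·123 + -2·50 = 1965

2,2,-1,-2 ; 1965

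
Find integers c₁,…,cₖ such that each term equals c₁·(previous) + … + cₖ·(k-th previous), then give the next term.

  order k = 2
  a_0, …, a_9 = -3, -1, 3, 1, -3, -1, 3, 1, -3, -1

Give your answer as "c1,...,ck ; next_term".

  a_2 = 0·-1 + -1·-3 = 3
  a_3 = 0·3 + -1·-1 = 1
  a_4 = 0·1 + -1·3 = -3
  a_5 = 0·-3 + -1·1 = -1
  a_6 = 0·-1 + -1·-3 = 3
  a_7 = 0·3 + -1·-1 = 1
  a_8 = 0·1 + -1·3 = -3
  a_9 = 0·-3 + -1·1 = -1
  a_10 = 0·-1 + -1·-3 = 3

0,-1 ; 3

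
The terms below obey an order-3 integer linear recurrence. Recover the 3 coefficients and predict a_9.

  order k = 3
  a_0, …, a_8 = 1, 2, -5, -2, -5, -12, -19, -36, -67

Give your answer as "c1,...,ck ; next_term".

  a_3 = 1·-5 + 1·2 + 1·1 = -2
  a_4 = 1·-2 + 1·-5 + 1·2 = -5
  a_5 = 1·-5 + 1·-2 + 1·-5 = -12
  a_6 = 1·-12 + 1·-5 + 1·-2 = -19
  a_7 = 1·-19 + 1·-12 + 1·-5 = -36
  a_8 = 1·-36 + 1·-19 + 1·-12 = -67
  a_9 = 1·-67 + 1·-36 + 1·-19 = -122

1,1,1 ; -122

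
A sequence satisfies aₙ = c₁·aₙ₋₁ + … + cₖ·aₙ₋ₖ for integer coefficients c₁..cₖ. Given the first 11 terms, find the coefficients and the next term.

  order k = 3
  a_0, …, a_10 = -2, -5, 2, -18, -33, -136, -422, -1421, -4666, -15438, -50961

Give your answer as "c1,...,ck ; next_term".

2,4,1 ; -168340

  a_3 = 2·2 + 4·-5 + 1·-2 = -18
  a_4 = 2·-18 + 4·2 + 1·-5 = -33
  a_5 = 2·-33 + 4·-18 + 1·2 = -136
  a_6 = 2·-136 + 4·-33 + 1·-18 = -422
  a_7 = 2·-422 + 4·-136 + 1·-33 = -1421
  a_8 = 2·-1421 + 4·-422 + 1·-136 = -4666
  a_9 = 2·-4666 + 4·-1421 + 1·-422 = -15438
  a_10 = 2·-15438 + 4·-4666 + 1·-1421 = -50961
  a_11 = 2·-50961 + 4·-15438 + 1·-4666 = -168340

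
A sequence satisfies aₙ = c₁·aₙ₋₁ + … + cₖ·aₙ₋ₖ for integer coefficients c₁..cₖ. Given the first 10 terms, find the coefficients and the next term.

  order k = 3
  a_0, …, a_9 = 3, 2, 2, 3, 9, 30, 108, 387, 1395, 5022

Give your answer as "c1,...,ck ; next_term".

3,3,-3 ; 18090

  a_3 = 3·2 + 3·2 + -3·3 = 3
  a_4 = 3·3 + 3·2 + -3·2 = 9
  a_5 = 3·9 + 3·3 + -3·2 = 30
  a_6 = 3·30 + 3·9 + -3·3 = 108
  a_7 = 3·108 + 3·30 + -3·9 = 387
  a_8 = 3·387 + 3·108 + -3·30 = 1395
  a_9 = 3·1395 + 3·387 + -3·108 = 5022
  a_10 = 3·5022 + 3·1395 + -3·387 = 18090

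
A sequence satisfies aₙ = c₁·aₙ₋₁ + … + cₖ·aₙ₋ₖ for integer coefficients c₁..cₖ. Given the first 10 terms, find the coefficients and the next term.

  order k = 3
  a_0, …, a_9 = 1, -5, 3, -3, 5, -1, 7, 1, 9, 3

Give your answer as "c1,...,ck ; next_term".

  a_3 = 1·3 + 1·-5 + -1·1 = -3
  a_4 = 1·-3 + 1·3 + -1·-5 = 5
  a_5 = 1·5 + 1·-3 + -1·3 = -1
  a_6 = 1·-1 + 1·5 + -1·-3 = 7
  a_7 = 1·7 + 1·-1 + -1·5 = 1
  a_8 = 1·1 + 1·7 + -1·-1 = 9
  a_9 = 1·9 + 1·1 + -1·7 = 3
  a_10 = 1·3 + 1·9 + -1·1 = 11

1,1,-1 ; 11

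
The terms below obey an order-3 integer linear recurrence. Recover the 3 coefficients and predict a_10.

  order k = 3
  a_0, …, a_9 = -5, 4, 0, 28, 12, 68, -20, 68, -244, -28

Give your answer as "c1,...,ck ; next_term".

1,2,-4 ; -788

  a_3 = 1·0 + 2·4 + -4·-5 = 28
  a_4 = 1·28 + 2·0 + -4·4 = 12
  a_5 = 1·12 + 2·28 + -4·0 = 68
  a_6 = 1·68 + 2·12 + -4·28 = -20
  a_7 = 1·-20 + 2·68 + -4·12 = 68
  a_8 = 1·68 + 2·-20 + -4·68 = -244
  a_9 = 1·-244 + 2·68 + -4·-20 = -28
  a_10 = 1·-28 + 2·-244 + -4·68 = -788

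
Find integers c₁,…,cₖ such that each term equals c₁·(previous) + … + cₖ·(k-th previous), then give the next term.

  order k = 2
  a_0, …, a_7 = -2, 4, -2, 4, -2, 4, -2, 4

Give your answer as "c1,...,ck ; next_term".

  a_2 = 0·4 + 1·-2 = -2
  a_3 = 0·-2 + 1·4 = 4
  a_4 = 0·4 + 1·-2 = -2
  a_5 = 0·-2 + 1·4 = 4
  a_6 = 0·4 + 1·-2 = -2
  a_7 = 0·-2 + 1·4 = 4
  a_8 = 0·4 + 1·-2 = -2

0,1 ; -2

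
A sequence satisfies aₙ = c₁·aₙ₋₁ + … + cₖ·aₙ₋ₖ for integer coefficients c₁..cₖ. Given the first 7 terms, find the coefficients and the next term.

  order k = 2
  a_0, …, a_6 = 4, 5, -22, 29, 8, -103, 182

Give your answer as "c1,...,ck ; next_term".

-2,-3 ; -55

  a_2 = -2·5 + -3·4 = -22
  a_3 = -2·-22 + -3·5 = 29
  a_4 = -2·29 + -3·-22 = 8
  a_5 = -2·8 + -3·29 = -103
  a_6 = -2·-103 + -3·8 = 182
  a_7 = -2·182 + -3·-103 = -55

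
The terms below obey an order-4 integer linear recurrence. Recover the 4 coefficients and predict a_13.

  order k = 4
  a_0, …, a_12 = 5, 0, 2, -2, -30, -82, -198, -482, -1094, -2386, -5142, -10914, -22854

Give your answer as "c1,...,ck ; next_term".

3,-2,2,-4 ; -47474

  a_4 = 3·-2 + -2·2 + 2·0 + -4·5 = -30
  a_5 = 3·-30 + -2·-2 + 2·2 + -4·0 = -82
  a_6 = 3·-82 + -2·-30 + 2·-2 + -4·2 = -198
  a_7 = 3·-198 + -2·-82 + 2·-30 + -4·-2 = -482
  a_8 = 3·-482 + -2·-198 + 2·-82 + -4·-30 = -1094
  a_9 = 3·-1094 + -2·-482 + 2·-198 + -4·-82 = -2386
  a_10 = 3·-2386 + -2·-1094 + 2·-482 + -4·-198 = -5142
  a_11 = 3·-5142 + -2·-2386 + 2·-1094 + -4·-482 = -10914
  a_12 = 3·-10914 + -2·-5142 + 2·-2386 + -4·-1094 = -22854
  a_13 = 3·-22854 + -2·-10914 + 2·-5142 + -4·-2386 = -47474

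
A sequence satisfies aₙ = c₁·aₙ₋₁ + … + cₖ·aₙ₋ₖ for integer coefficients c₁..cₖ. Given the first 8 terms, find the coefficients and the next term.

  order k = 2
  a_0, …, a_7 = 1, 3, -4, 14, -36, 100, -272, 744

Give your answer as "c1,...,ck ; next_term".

  a_2 = -2·3 + 2·1 = -4
  a_3 = -2·-4 + 2·3 = 14
  a_4 = -2·14 + 2·-4 = -36
  a_5 = -2·-36 + 2·14 = 100
  a_6 = -2·100 + 2·-36 = -272
  a_7 = -2·-272 + 2·100 = 744
  a_8 = -2·744 + 2·-272 = -2032

-2,2 ; -2032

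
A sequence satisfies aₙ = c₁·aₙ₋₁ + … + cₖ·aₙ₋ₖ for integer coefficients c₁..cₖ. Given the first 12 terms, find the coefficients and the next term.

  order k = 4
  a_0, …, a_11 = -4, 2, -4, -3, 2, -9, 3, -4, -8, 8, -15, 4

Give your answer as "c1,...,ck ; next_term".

  a_4 = 0·-3 + 1·-4 + 1·2 + -1·-4 = 2
  a_5 = 0·2 + 1·-3 + 1·-4 + -1·2 = -9
  a_6 = 0·-9 + 1·2 + 1·-3 + -1·-4 = 3
  a_7 = 0·3 + 1·-9 + 1·2 + -1·-3 = -4
  a_8 = 0·-4 + 1·3 + 1·-9 + -1·2 = -8
  a_9 = 0·-8 + 1·-4 + 1·3 + -1·-9 = 8
  a_10 = 0·8 + 1·-8 + 1·-4 + -1·3 = -15
  a_11 = 0·-15 + 1·8 + 1·-8 + -1·-4 = 4
  a_12 = 0·4 + 1·-15 + 1·8 + -1·-8 = 1

0,1,1,-1 ; 1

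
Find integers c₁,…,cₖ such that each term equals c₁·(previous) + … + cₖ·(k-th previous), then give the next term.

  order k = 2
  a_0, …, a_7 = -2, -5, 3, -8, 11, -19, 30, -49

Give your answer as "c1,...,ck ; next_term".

  a_2 = -1·-5 + 1·-2 = 3
  a_3 = -1·3 + 1·-5 = -8
  a_4 = -1·-8 + 1·3 = 11
  a_5 = -1·11 + 1·-8 = -19
  a_6 = -1·-19 + 1·11 = 30
  a_7 = -1·30 + 1·-19 = -49
  a_8 = -1·-49 + 1·30 = 79

-1,1 ; 79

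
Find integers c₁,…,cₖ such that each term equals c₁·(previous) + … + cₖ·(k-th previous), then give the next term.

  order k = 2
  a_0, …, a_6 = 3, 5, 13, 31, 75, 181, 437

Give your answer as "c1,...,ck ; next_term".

2,1 ; 1055

  a_2 = 2·5 + 1·3 = 13
  a_3 = 2·13 + 1·5 = 31
  a_4 = 2·31 + 1·13 = 75
  a_5 = 2·75 + 1·31 = 181
  a_6 = 2·181 + 1·75 = 437
  a_7 = 2·437 + 1·181 = 1055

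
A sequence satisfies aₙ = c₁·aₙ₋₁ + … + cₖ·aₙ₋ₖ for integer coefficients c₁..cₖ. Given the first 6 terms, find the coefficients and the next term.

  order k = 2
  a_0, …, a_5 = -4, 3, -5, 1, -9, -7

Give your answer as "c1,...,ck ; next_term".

  a_2 = 1·3 + 2·-4 = -5
  a_3 = 1·-5 + 2·3 = 1
  a_4 = 1·1 + 2·-5 = -9
  a_5 = 1·-9 + 2·1 = -7
  a_6 = 1·-7 + 2·-9 = -25

1,2 ; -25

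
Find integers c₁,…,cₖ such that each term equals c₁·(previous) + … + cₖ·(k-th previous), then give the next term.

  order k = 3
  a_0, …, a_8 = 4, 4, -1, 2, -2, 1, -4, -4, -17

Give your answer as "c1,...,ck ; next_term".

  a_3 = 2·-1 + 2·4 + -1·4 = 2
  a_4 = 2·2 + 2·-1 + -1·4 = -2
  a_5 = 2·-2 + 2·2 + -1·-1 = 1
  a_6 = 2·1 + 2·-2 + -1·2 = -4
  a_7 = 2·-4 + 2·1 + -1·-2 = -4
  a_8 = 2·-4 + 2·-4 + -1·1 = -17
  a_9 = 2·-17 + 2·-4 + -1·-4 = -38

2,2,-1 ; -38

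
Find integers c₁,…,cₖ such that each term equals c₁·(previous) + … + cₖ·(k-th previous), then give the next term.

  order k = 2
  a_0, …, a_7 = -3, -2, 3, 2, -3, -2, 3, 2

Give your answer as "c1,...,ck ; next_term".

  a_2 = 0·-2 + -1·-3 = 3
  a_3 = 0·3 + -1·-2 = 2
  a_4 = 0·2 + -1·3 = -3
  a_5 = 0·-3 + -1·2 = -2
  a_6 = 0·-2 + -1·-3 = 3
  a_7 = 0·3 + -1·-2 = 2
  a_8 = 0·2 + -1·3 = -3

0,-1 ; -3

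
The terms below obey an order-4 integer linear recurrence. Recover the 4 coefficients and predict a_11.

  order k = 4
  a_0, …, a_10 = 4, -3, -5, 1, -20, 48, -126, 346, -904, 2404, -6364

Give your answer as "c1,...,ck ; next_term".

  a_4 = -2·1 + 2·-5 + 0·-3 + -2·4 = -20
  a_5 = -2·-20 + 2·1 + 0·-5 + -2·-3 = 48
  a_6 = -2·48 + 2·-20 + 0·1 + -2·-5 = -126
  a_7 = -2·-126 + 2·48 + 0·-20 + -2·1 = 346
  a_8 = -2·346 + 2·-126 + 0·48 + -2·-20 = -904
  a_9 = -2·-904 + 2·346 + 0·-126 + -2·48 = 2404
  a_10 = -2·2404 + 2·-904 + 0·346 + -2·-126 = -6364
  a_11 = -2·-6364 + 2·2404 + 0·-904 + -2·346 = 16844

-2,2,0,-2 ; 16844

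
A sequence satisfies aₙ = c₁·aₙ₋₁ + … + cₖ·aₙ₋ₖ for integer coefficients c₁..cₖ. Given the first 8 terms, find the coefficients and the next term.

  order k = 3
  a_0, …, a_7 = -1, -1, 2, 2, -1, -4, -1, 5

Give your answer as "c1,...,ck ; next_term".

0,-1,-1 ; 5

  a_3 = 0·2 + -1·-1 + -1·-1 = 2
  a_4 = 0·2 + -1·2 + -1·-1 = -1
  a_5 = 0·-1 + -1·2 + -1·2 = -4
  a_6 = 0·-4 + -1·-1 + -1·2 = -1
  a_7 = 0·-1 + -1·-4 + -1·-1 = 5
  a_8 = 0·5 + -1·-1 + -1·-4 = 5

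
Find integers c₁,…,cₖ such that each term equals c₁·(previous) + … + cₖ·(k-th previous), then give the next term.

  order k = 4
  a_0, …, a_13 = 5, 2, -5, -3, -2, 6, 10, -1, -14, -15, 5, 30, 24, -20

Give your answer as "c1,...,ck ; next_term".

  a_4 = 0·-3 + -1·-5 + -1·2 + -1·5 = -2
  a_5 = 0·-2 + -1·-3 + -1·-5 + -1·2 = 6
  a_6 = 0·6 + -1·-2 + -1·-3 + -1·-5 = 10
  a_7 = 0·10 + -1·6 + -1·-2 + -1·-3 = -1
  a_8 = 0·-1 + -1·10 + -1·6 + -1·-2 = -14
  a_9 = 0·-14 + -1·-1 + -1·10 + -1·6 = -15
  a_10 = 0·-15 + -1·-14 + -1·-1 + -1·10 = 5
  a_11 = 0·5 + -1·-15 + -1·-14 + -1·-1 = 30
  a_12 = 0·30 + -1·5 + -1·-15 + -1·-14 = 24
  a_13 = 0·24 + -1·30 + -1·5 + -1·-15 = -20
  a_14 = 0·-20 + -1·24 + -1·30 + -1·5 = -59

0,-1,-1,-1 ; -59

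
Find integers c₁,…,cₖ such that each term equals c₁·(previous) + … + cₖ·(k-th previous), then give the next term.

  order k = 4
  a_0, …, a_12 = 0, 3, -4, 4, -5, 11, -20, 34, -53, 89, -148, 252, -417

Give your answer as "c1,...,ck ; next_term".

  a_4 = -1·4 + 1·-4 + 1·3 + 2·0 = -5
  a_5 = -1·-5 + 1·4 + 1·-4 + 2·3 = 11
  a_6 = -1·11 + 1·-5 + 1·4 + 2·-4 = -20
  a_7 = -1·-20 + 1·11 + 1·-5 + 2·4 = 34
  a_8 = -1·34 + 1·-20 + 1·11 + 2·-5 = -53
  a_9 = -1·-53 + 1·34 + 1·-20 + 2·11 = 89
  a_10 = -1·89 + 1·-53 + 1·34 + 2·-20 = -148
  a_11 = -1·-148 + 1·89 + 1·-53 + 2·34 = 252
  a_12 = -1·252 + 1·-148 + 1·89 + 2·-53 = -417
  a_13 = -1·-417 + 1·252 + 1·-148 + 2·89 = 699

-1,1,1,2 ; 699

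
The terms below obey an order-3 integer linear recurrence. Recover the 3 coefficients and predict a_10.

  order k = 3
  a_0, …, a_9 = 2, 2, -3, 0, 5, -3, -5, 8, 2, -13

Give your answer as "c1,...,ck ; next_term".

0,-1,1 ; 6

  a_3 = 0·-3 + -1·2 + 1·2 = 0
  a_4 = 0·0 + -1·-3 + 1·2 = 5
  a_5 = 0·5 + -1·0 + 1·-3 = -3
  a_6 = 0·-3 + -1·5 + 1·0 = -5
  a_7 = 0·-5 + -1·-3 + 1·5 = 8
  a_8 = 0·8 + -1·-5 + 1·-3 = 2
  a_9 = 0·2 + -1·8 + 1·-5 = -13
  a_10 = 0·-13 + -1·2 + 1·8 = 6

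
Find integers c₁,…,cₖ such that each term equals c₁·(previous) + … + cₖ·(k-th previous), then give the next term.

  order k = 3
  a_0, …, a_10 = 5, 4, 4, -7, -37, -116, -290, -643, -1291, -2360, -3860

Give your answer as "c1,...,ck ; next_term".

  a_3 = 3·4 + -1·4 + -3·5 = -7
  a_4 = 3·-7 + -1·4 + -3·4 = -37
  a_5 = 3·-37 + -1·-7 + -3·4 = -116
  a_6 = 3·-116 + -1·-37 + -3·-7 = -290
  a_7 = 3·-290 + -1·-116 + -3·-37 = -643
  a_8 = 3·-643 + -1·-290 + -3·-116 = -1291
  a_9 = 3·-1291 + -1·-643 + -3·-290 = -2360
  a_10 = 3·-2360 + -1·-1291 + -3·-643 = -3860
  a_11 = 3·-3860 + -1·-2360 + -3·-1291 = -5347

3,-1,-3 ; -5347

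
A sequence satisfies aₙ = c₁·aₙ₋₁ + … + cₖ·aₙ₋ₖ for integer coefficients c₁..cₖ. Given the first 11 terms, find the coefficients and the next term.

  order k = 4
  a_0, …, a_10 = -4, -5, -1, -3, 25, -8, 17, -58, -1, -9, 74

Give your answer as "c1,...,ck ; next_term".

-1,0,-2,-3 ; 102

  a_4 = -1·-3 + 0·-1 + -2·-5 + -3·-4 = 25
  a_5 = -1·25 + 0·-3 + -2·-1 + -3·-5 = -8
  a_6 = -1·-8 + 0·25 + -2·-3 + -3·-1 = 17
  a_7 = -1·17 + 0·-8 + -2·25 + -3·-3 = -58
  a_8 = -1·-58 + 0·17 + -2·-8 + -3·25 = -1
  a_9 = -1·-1 + 0·-58 + -2·17 + -3·-8 = -9
  a_10 = -1·-9 + 0·-1 + -2·-58 + -3·17 = 74
  a_11 = -1·74 + 0·-9 + -2·-1 + -3·-58 = 102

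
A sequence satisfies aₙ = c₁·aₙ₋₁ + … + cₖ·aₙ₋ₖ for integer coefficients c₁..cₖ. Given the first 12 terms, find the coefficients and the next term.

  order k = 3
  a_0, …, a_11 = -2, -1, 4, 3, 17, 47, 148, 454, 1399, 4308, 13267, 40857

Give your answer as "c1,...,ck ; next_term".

2,3,1 ; 125823

  a_3 = 2·4 + 3·-1 + 1·-2 = 3
  a_4 = 2·3 + 3·4 + 1·-1 = 17
  a_5 = 2·17 + 3·3 + 1·4 = 47
  a_6 = 2·47 + 3·17 + 1·3 = 148
  a_7 = 2·148 + 3·47 + 1·17 = 454
  a_8 = 2·454 + 3·148 + 1·47 = 1399
  a_9 = 2·1399 + 3·454 + 1·148 = 4308
  a_10 = 2·4308 + 3·1399 + 1·454 = 13267
  a_11 = 2·13267 + 3·4308 + 1·1399 = 40857
  a_12 = 2·40857 + 3·13267 + 1·4308 = 125823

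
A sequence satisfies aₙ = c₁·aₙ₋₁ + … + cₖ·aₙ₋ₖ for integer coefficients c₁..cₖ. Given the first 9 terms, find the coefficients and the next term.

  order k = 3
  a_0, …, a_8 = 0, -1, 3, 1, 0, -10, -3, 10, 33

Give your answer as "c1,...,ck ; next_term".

  a_3 = 0·3 + -1·-1 + -3·0 = 1
  a_4 = 0·1 + -1·3 + -3·-1 = 0
  a_5 = 0·0 + -1·1 + -3·3 = -10
  a_6 = 0·-10 + -1·0 + -3·1 = -3
  a_7 = 0·-3 + -1·-10 + -3·0 = 10
  a_8 = 0·10 + -1·-3 + -3·-10 = 33
  a_9 = 0·33 + -1·10 + -3·-3 = -1

0,-1,-3 ; -1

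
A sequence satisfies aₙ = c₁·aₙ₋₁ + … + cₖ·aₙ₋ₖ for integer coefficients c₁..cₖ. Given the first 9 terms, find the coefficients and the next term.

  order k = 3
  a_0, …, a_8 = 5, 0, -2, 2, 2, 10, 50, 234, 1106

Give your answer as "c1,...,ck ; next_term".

  a_3 = 4·-2 + 3·0 + 2·5 = 2
  a_4 = 4·2 + 3·-2 + 2·0 = 2
  a_5 = 4·2 + 3·2 + 2·-2 = 10
  a_6 = 4·10 + 3·2 + 2·2 = 50
  a_7 = 4·50 + 3·10 + 2·2 = 234
  a_8 = 4·234 + 3·50 + 2·10 = 1106
  a_9 = 4·1106 + 3·234 + 2·50 = 5226

4,3,2 ; 5226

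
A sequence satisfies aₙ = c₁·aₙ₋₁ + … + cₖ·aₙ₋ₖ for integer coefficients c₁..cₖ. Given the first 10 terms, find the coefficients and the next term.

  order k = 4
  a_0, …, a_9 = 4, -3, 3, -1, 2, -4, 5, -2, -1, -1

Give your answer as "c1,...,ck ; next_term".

-1,-1,0,1 ; 7

  a_4 = -1·-1 + -1·3 + 0·-3 + 1·4 = 2
  a_5 = -1·2 + -1·-1 + 0·3 + 1·-3 = -4
  a_6 = -1·-4 + -1·2 + 0·-1 + 1·3 = 5
  a_7 = -1·5 + -1·-4 + 0·2 + 1·-1 = -2
  a_8 = -1·-2 + -1·5 + 0·-4 + 1·2 = -1
  a_9 = -1·-1 + -1·-2 + 0·5 + 1·-4 = -1
  a_10 = -1·-1 + -1·-1 + 0·-2 + 1·5 = 7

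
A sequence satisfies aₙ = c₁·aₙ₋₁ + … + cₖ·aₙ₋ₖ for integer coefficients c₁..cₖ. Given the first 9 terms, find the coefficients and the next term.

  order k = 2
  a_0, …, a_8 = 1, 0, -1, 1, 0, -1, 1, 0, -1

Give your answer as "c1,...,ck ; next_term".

-1,-1 ; 1

  a_2 = -1·0 + -1·1 = -1
  a_3 = -1·-1 + -1·0 = 1
  a_4 = -1·1 + -1·-1 = 0
  a_5 = -1·0 + -1·1 = -1
  a_6 = -1·-1 + -1·0 = 1
  a_7 = -1·1 + -1·-1 = 0
  a_8 = -1·0 + -1·1 = -1
  a_9 = -1·-1 + -1·0 = 1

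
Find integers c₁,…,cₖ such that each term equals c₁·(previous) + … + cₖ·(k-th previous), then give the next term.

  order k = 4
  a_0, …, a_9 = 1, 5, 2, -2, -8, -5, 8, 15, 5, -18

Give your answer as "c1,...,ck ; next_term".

0,-1,-1,-1 ; -28

  a_4 = 0·-2 + -1·2 + -1·5 + -1·1 = -8
  a_5 = 0·-8 + -1·-2 + -1·2 + -1·5 = -5
  a_6 = 0·-5 + -1·-8 + -1·-2 + -1·2 = 8
  a_7 = 0·8 + -1·-5 + -1·-8 + -1·-2 = 15
  a_8 = 0·15 + -1·8 + -1·-5 + -1·-8 = 5
  a_9 = 0·5 + -1·15 + -1·8 + -1·-5 = -18
  a_10 = 0·-18 + -1·5 + -1·15 + -1·8 = -28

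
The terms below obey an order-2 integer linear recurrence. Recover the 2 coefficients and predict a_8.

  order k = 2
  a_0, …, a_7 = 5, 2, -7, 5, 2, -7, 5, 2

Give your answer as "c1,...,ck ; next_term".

  a_2 = -1·2 + -1·5 = -7
  a_3 = -1·-7 + -1·2 = 5
  a_4 = -1·5 + -1·-7 = 2
  a_5 = -1·2 + -1·5 = -7
  a_6 = -1·-7 + -1·2 = 5
  a_7 = -1·5 + -1·-7 = 2
  a_8 = -1·2 + -1·5 = -7

-1,-1 ; -7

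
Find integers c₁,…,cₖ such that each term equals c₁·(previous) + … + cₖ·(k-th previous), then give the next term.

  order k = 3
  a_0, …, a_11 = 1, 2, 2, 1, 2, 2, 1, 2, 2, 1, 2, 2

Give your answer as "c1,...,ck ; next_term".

0,0,1 ; 1

  a_3 = 0·2 + 0·2 + 1·1 = 1
  a_4 = 0·1 + 0·2 + 1·2 = 2
  a_5 = 0·2 + 0·1 + 1·2 = 2
  a_6 = 0·2 + 0·2 + 1·1 = 1
  a_7 = 0·1 + 0·2 + 1·2 = 2
  a_8 = 0·2 + 0·1 + 1·2 = 2
  a_9 = 0·2 + 0·2 + 1·1 = 1
  a_10 = 0·1 + 0·2 + 1·2 = 2
  a_11 = 0·2 + 0·1 + 1·2 = 2
  a_12 = 0·2 + 0·2 + 1·1 = 1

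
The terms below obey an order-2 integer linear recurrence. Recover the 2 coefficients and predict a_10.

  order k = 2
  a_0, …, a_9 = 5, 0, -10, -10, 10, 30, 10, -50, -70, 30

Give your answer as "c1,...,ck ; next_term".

  a_2 = 1·0 + -2·5 = -10
  a_3 = 1·-10 + -2·0 = -10
  a_4 = 1·-10 + -2·-10 = 10
  a_5 = 1·10 + -2·-10 = 30
  a_6 = 1·30 + -2·10 = 10
  a_7 = 1·10 + -2·30 = -50
  a_8 = 1·-50 + -2·10 = -70
  a_9 = 1·-70 + -2·-50 = 30
  a_10 = 1·30 + -2·-70 = 170

1,-2 ; 170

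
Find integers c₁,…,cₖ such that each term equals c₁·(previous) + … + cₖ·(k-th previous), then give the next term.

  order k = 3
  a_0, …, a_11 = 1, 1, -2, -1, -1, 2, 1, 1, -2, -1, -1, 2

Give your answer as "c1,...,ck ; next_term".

0,0,-1 ; 1

  a_3 = 0·-2 + 0·1 + -1·1 = -1
  a_4 = 0·-1 + 0·-2 + -1·1 = -1
  a_5 = 0·-1 + 0·-1 + -1·-2 = 2
  a_6 = 0·2 + 0·-1 + -1·-1 = 1
  a_7 = 0·1 + 0·2 + -1·-1 = 1
  a_8 = 0·1 + 0·1 + -1·2 = -2
  a_9 = 0·-2 + 0·1 + -1·1 = -1
  a_10 = 0·-1 + 0·-2 + -1·1 = -1
  a_11 = 0·-1 + 0·-1 + -1·-2 = 2
  a_12 = 0·2 + 0·-1 + -1·-1 = 1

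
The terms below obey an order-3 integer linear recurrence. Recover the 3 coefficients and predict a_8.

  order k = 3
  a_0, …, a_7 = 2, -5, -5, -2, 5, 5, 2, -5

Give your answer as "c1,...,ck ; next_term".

  a_3 = 0·-5 + 0·-5 + -1·2 = -2
  a_4 = 0·-2 + 0·-5 + -1·-5 = 5
  a_5 = 0·5 + 0·-2 + -1·-5 = 5
  a_6 = 0·5 + 0·5 + -1·-2 = 2
  a_7 = 0·2 + 0·5 + -1·5 = -5
  a_8 = 0·-5 + 0·2 + -1·5 = -5

0,0,-1 ; -5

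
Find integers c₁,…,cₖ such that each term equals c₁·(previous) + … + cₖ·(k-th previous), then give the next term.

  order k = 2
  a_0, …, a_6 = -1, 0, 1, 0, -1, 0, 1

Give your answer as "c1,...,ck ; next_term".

0,-1 ; 0

  a_2 = 0·0 + -1·-1 = 1
  a_3 = 0·1 + -1·0 = 0
  a_4 = 0·0 + -1·1 = -1
  a_5 = 0·-1 + -1·0 = 0
  a_6 = 0·0 + -1·-1 = 1
  a_7 = 0·1 + -1·0 = 0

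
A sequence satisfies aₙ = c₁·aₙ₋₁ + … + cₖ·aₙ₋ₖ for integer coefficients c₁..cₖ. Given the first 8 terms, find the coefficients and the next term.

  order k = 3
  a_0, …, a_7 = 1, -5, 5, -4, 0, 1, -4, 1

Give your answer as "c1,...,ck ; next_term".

0,1,1 ; -3

  a_3 = 0·5 + 1·-5 + 1·1 = -4
  a_4 = 0·-4 + 1·5 + 1·-5 = 0
  a_5 = 0·0 + 1·-4 + 1·5 = 1
  a_6 = 0·1 + 1·0 + 1·-4 = -4
  a_7 = 0·-4 + 1·1 + 1·0 = 1
  a_8 = 0·1 + 1·-4 + 1·1 = -3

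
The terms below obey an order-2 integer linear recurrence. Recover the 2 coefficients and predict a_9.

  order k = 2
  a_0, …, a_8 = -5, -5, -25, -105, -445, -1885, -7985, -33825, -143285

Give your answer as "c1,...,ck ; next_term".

4,1 ; -606965

  a_2 = 4·-5 + 1·-5 = -25
  a_3 = 4·-25 + 1·-5 = -105
  a_4 = 4·-105 + 1·-25 = -445
  a_5 = 4·-445 + 1·-105 = -1885
  a_6 = 4·-1885 + 1·-445 = -7985
  a_7 = 4·-7985 + 1·-1885 = -33825
  a_8 = 4·-33825 + 1·-7985 = -143285
  a_9 = 4·-143285 + 1·-33825 = -606965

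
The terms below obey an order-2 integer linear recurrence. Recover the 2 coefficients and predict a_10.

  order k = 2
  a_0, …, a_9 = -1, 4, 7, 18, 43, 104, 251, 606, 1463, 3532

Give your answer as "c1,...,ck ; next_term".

2,1 ; 8527

  a_2 = 2·4 + 1·-1 = 7
  a_3 = 2·7 + 1·4 = 18
  a_4 = 2·18 + 1·7 = 43
  a_5 = 2·43 + 1·18 = 104
  a_6 = 2·104 + 1·43 = 251
  a_7 = 2·251 + 1·104 = 606
  a_8 = 2·606 + 1·251 = 1463
  a_9 = 2·1463 + 1·606 = 3532
  a_10 = 2·3532 + 1·1463 = 8527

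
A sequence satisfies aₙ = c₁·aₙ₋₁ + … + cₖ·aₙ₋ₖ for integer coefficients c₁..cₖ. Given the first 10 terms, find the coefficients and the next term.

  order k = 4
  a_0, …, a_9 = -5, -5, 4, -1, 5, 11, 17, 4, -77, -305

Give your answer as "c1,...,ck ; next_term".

3,-3,-3,-1 ; -713

  a_4 = 3·-1 + -3·4 + -3·-5 + -1·-5 = 5
  a_5 = 3·5 + -3·-1 + -3·4 + -1·-5 = 11
  a_6 = 3·11 + -3·5 + -3·-1 + -1·4 = 17
  a_7 = 3·17 + -3·11 + -3·5 + -1·-1 = 4
  a_8 = 3·4 + -3·17 + -3·11 + -1·5 = -77
  a_9 = 3·-77 + -3·4 + -3·17 + -1·11 = -305
  a_10 = 3·-305 + -3·-77 + -3·4 + -1·17 = -713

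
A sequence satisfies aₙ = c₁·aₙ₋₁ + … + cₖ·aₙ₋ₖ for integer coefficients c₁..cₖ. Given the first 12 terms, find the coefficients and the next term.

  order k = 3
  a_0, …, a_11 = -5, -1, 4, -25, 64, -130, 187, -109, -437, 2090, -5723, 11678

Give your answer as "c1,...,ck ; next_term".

-3,-2,3 ; -17318

  a_3 = -3·4 + -2·-1 + 3·-5 = -25
  a_4 = -3·-25 + -2·4 + 3·-1 = 64
  a_5 = -3·64 + -2·-25 + 3·4 = -130
  a_6 = -3·-130 + -2·64 + 3·-25 = 187
  a_7 = -3·187 + -2·-130 + 3·64 = -109
  a_8 = -3·-109 + -2·187 + 3·-130 = -437
  a_9 = -3·-437 + -2·-109 + 3·187 = 2090
  a_10 = -3·2090 + -2·-437 + 3·-109 = -5723
  a_11 = -3·-5723 + -2·2090 + 3·-437 = 11678
  a_12 = -3·11678 + -2·-5723 + 3·2090 = -17318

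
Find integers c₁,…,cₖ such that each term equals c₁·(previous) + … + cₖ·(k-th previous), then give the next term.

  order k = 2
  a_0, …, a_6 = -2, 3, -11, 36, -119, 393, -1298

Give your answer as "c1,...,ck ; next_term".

-3,1 ; 4287

  a_2 = -3·3 + 1·-2 = -11
  a_3 = -3·-11 + 1·3 = 36
  a_4 = -3·36 + 1·-11 = -119
  a_5 = -3·-119 + 1·36 = 393
  a_6 = -3·393 + 1·-119 = -1298
  a_7 = -3·-1298 + 1·393 = 4287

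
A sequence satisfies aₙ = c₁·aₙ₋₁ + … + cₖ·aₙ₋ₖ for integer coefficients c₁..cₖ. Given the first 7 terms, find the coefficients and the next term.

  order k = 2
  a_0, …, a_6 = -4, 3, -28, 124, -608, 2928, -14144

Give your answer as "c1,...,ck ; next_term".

  a_2 = -4·3 + 4·-4 = -28
  a_3 = -4·-28 + 4·3 = 124
  a_4 = -4·124 + 4·-28 = -608
  a_5 = -4·-608 + 4·124 = 2928
  a_6 = -4·2928 + 4·-608 = -14144
  a_7 = -4·-14144 + 4·2928 = 68288

-4,4 ; 68288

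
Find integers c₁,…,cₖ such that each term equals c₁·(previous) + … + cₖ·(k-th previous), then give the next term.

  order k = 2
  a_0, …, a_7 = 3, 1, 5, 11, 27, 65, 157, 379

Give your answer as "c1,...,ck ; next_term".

  a_2 = 2·1 + 1·3 = 5
  a_3 = 2·5 + 1·1 = 11
  a_4 = 2·11 + 1·5 = 27
  a_5 = 2·27 + 1·11 = 65
  a_6 = 2·65 + 1·27 = 157
  a_7 = 2·157 + 1·65 = 379
  a_8 = 2·379 + 1·157 = 915

2,1 ; 915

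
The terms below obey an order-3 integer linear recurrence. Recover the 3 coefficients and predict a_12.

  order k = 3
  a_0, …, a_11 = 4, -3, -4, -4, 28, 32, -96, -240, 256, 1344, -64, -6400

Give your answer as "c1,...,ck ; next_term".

0,-4,-4 ; -5120

  a_3 = 0·-4 + -4·-3 + -4·4 = -4
  a_4 = 0·-4 + -4·-4 + -4·-3 = 28
  a_5 = 0·28 + -4·-4 + -4·-4 = 32
  a_6 = 0·32 + -4·28 + -4·-4 = -96
  a_7 = 0·-96 + -4·32 + -4·28 = -240
  a_8 = 0·-240 + -4·-96 + -4·32 = 256
  a_9 = 0·256 + -4·-240 + -4·-96 = 1344
  a_10 = 0·1344 + -4·256 + -4·-240 = -64
  a_11 = 0·-64 + -4·1344 + -4·256 = -6400
  a_12 = 0·-6400 + -4·-64 + -4·1344 = -5120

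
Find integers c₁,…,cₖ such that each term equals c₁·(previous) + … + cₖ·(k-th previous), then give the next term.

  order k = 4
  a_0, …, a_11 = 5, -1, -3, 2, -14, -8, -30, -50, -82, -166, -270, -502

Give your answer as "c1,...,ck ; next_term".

  a_4 = 1·2 + 2·-3 + 0·-1 + -2·5 = -14
  a_5 = 1·-14 + 2·2 + 0·-3 + -2·-1 = -8
  a_6 = 1·-8 + 2·-14 + 0·2 + -2·-3 = -30
  a_7 = 1·-30 + 2·-8 + 0·-14 + -2·2 = -50
  a_8 = 1·-50 + 2·-30 + 0·-8 + -2·-14 = -82
  a_9 = 1·-82 + 2·-50 + 0·-30 + -2·-8 = -166
  a_10 = 1·-166 + 2·-82 + 0·-50 + -2·-30 = -270
  a_11 = 1·-270 + 2·-166 + 0·-82 + -2·-50 = -502
  a_12 = 1·-502 + 2·-270 + 0·-166 + -2·-82 = -878

1,2,0,-2 ; -878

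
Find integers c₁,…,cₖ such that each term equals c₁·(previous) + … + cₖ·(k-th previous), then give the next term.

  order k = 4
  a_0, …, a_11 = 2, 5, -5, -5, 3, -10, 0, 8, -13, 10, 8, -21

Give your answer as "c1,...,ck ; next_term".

0,0,1,-1 ; 23

  a_4 = 0·-5 + 0·-5 + 1·5 + -1·2 = 3
  a_5 = 0·3 + 0·-5 + 1·-5 + -1·5 = -10
  a_6 = 0·-10 + 0·3 + 1·-5 + -1·-5 = 0
  a_7 = 0·0 + 0·-10 + 1·3 + -1·-5 = 8
  a_8 = 0·8 + 0·0 + 1·-10 + -1·3 = -13
  a_9 = 0·-13 + 0·8 + 1·0 + -1·-10 = 10
  a_10 = 0·10 + 0·-13 + 1·8 + -1·0 = 8
  a_11 = 0·8 + 0·10 + 1·-13 + -1·8 = -21
  a_12 = 0·-21 + 0·8 + 1·10 + -1·-13 = 23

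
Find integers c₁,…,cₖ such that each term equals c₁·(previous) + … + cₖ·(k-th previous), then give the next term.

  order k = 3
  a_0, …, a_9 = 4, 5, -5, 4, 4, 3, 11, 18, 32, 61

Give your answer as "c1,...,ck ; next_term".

  a_3 = 1·-5 + 1·5 + 1·4 = 4
  a_4 = 1·4 + 1·-5 + 1·5 = 4
  a_5 = 1·4 + 1·4 + 1·-5 = 3
  a_6 = 1·3 + 1·4 + 1·4 = 11
  a_7 = 1·11 + 1·3 + 1·4 = 18
  a_8 = 1·18 + 1·11 + 1·3 = 32
  a_9 = 1·32 + 1·18 + 1·11 = 61
  a_10 = 1·61 + 1·32 + 1·18 = 111

1,1,1 ; 111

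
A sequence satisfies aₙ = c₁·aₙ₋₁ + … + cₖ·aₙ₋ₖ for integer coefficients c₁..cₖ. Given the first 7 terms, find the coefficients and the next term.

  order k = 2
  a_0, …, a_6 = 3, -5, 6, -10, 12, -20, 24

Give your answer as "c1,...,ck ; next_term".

0,2 ; -40

  a_2 = 0·-5 + 2·3 = 6
  a_3 = 0·6 + 2·-5 = -10
  a_4 = 0·-10 + 2·6 = 12
  a_5 = 0·12 + 2·-10 = -20
  a_6 = 0·-20 + 2·12 = 24
  a_7 = 0·24 + 2·-20 = -40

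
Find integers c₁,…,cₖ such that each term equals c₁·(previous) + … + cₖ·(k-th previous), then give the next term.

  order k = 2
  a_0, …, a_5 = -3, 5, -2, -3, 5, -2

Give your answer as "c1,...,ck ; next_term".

-1,-1 ; -3

  a_2 = -1·5 + -1·-3 = -2
  a_3 = -1·-2 + -1·5 = -3
  a_4 = -1·-3 + -1·-2 = 5
  a_5 = -1·5 + -1·-3 = -2
  a_6 = -1·-2 + -1·5 = -3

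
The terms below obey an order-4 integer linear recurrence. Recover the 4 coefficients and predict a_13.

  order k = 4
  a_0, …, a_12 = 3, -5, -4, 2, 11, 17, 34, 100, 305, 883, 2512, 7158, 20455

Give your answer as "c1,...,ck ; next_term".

3,-1,1,2 ; 58485

  a_4 = 3·2 + -1·-4 + 1·-5 + 2·3 = 11
  a_5 = 3·11 + -1·2 + 1·-4 + 2·-5 = 17
  a_6 = 3·17 + -1·11 + 1·2 + 2·-4 = 34
  a_7 = 3·34 + -1·17 + 1·11 + 2·2 = 100
  a_8 = 3·100 + -1·34 + 1·17 + 2·11 = 305
  a_9 = 3·305 + -1·100 + 1·34 + 2·17 = 883
  a_10 = 3·883 + -1·305 + 1·100 + 2·34 = 2512
  a_11 = 3·2512 + -1·883 + 1·305 + 2·100 = 7158
  a_12 = 3·7158 + -1·2512 + 1·883 + 2·305 = 20455
  a_13 = 3·20455 + -1·7158 + 1·2512 + 2·883 = 58485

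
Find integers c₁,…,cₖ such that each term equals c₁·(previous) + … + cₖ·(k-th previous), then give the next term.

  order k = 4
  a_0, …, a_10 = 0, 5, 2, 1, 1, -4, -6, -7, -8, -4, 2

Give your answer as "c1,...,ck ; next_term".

  a_4 = 1·1 + 0·2 + 0·5 + -1·0 = 1
  a_5 = 1·1 + 0·1 + 0·2 + -1·5 = -4
  a_6 = 1·-4 + 0·1 + 0·1 + -1·2 = -6
  a_7 = 1·-6 + 0·-4 + 0·1 + -1·1 = -7
  a_8 = 1·-7 + 0·-6 + 0·-4 + -1·1 = -8
  a_9 = 1·-8 + 0·-7 + 0·-6 + -1·-4 = -4
  a_10 = 1·-4 + 0·-8 + 0·-7 + -1·-6 = 2
  a_11 = 1·2 + 0·-4 + 0·-8 + -1·-7 = 9

1,0,0,-1 ; 9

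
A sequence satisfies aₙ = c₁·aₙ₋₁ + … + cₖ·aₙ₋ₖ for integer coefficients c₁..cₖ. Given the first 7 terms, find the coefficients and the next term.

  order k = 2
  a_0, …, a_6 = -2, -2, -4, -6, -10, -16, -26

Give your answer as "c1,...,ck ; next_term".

1,1 ; -42

  a_2 = 1·-2 + 1·-2 = -4
  a_3 = 1·-4 + 1·-2 = -6
  a_4 = 1·-6 + 1·-4 = -10
  a_5 = 1·-10 + 1·-6 = -16
  a_6 = 1·-16 + 1·-10 = -26
  a_7 = 1·-26 + 1·-16 = -42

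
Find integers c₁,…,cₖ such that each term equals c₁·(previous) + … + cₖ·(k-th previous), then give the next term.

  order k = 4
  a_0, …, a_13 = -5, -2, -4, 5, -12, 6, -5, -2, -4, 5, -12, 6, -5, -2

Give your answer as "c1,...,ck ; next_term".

  a_4 = -1·5 + 0·-4 + 1·-2 + 1·-5 = -12
  a_5 = -1·-12 + 0·5 + 1·-4 + 1·-2 = 6
  a_6 = -1·6 + 0·-12 + 1·5 + 1·-4 = -5
  a_7 = -1·-5 + 0·6 + 1·-12 + 1·5 = -2
  a_8 = -1·-2 + 0·-5 + 1·6 + 1·-12 = -4
  a_9 = -1·-4 + 0·-2 + 1·-5 + 1·6 = 5
  a_10 = -1·5 + 0·-4 + 1·-2 + 1·-5 = -12
  a_11 = -1·-12 + 0·5 + 1·-4 + 1·-2 = 6
  a_12 = -1·6 + 0·-12 + 1·5 + 1·-4 = -5
  a_13 = -1·-5 + 0·6 + 1·-12 + 1·5 = -2
  a_14 = -1·-2 + 0·-5 + 1·6 + 1·-12 = -4

-1,0,1,1 ; -4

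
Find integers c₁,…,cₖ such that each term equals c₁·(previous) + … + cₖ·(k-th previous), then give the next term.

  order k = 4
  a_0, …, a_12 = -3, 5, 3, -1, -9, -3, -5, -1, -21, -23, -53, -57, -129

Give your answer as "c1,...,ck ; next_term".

1,1,-1,2 ; -179

  a_4 = 1·-1 + 1·3 + -1·5 + 2·-3 = -9
  a_5 = 1·-9 + 1·-1 + -1·3 + 2·5 = -3
  a_6 = 1·-3 + 1·-9 + -1·-1 + 2·3 = -5
  a_7 = 1·-5 + 1·-3 + -1·-9 + 2·-1 = -1
  a_8 = 1·-1 + 1·-5 + -1·-3 + 2·-9 = -21
  a_9 = 1·-21 + 1·-1 + -1·-5 + 2·-3 = -23
  a_10 = 1·-23 + 1·-21 + -1·-1 + 2·-5 = -53
  a_11 = 1·-53 + 1·-23 + -1·-21 + 2·-1 = -57
  a_12 = 1·-57 + 1·-53 + -1·-23 + 2·-21 = -129
  a_13 = 1·-129 + 1·-57 + -1·-53 + 2·-23 = -179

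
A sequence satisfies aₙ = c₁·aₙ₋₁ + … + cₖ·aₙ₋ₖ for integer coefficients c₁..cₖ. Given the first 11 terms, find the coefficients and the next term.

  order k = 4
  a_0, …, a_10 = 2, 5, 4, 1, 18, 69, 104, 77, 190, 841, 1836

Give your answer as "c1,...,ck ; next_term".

2,-3,4,4 ; 2217

  a_4 = 2·1 + -3·4 + 4·5 + 4·2 = 18
  a_5 = 2·18 + -3·1 + 4·4 + 4·5 = 69
  a_6 = 2·69 + -3·18 + 4·1 + 4·4 = 104
  a_7 = 2·104 + -3·69 + 4·18 + 4·1 = 77
  a_8 = 2·77 + -3·104 + 4·69 + 4·18 = 190
  a_9 = 2·190 + -3·77 + 4·104 + 4·69 = 841
  a_10 = 2·841 + -3·190 + 4·77 + 4·104 = 1836
  a_11 = 2·1836 + -3·841 + 4·190 + 4·77 = 2217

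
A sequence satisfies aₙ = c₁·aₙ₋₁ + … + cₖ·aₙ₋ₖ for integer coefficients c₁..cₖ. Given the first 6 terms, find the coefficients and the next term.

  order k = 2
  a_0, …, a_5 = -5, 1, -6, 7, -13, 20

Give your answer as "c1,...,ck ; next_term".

  a_2 = -1·1 + 1·-5 = -6
  a_3 = -1·-6 + 1·1 = 7
  a_4 = -1·7 + 1·-6 = -13
  a_5 = -1·-13 + 1·7 = 20
  a_6 = -1·20 + 1·-13 = -33

-1,1 ; -33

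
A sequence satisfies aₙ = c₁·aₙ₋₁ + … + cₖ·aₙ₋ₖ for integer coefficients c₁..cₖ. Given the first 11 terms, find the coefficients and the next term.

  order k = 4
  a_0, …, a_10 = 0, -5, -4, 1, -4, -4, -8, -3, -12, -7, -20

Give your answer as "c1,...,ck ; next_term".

0,1,0,1 ; -10

  a_4 = 0·1 + 1·-4 + 0·-5 + 1·0 = -4
  a_5 = 0·-4 + 1·1 + 0·-4 + 1·-5 = -4
  a_6 = 0·-4 + 1·-4 + 0·1 + 1·-4 = -8
  a_7 = 0·-8 + 1·-4 + 0·-4 + 1·1 = -3
  a_8 = 0·-3 + 1·-8 + 0·-4 + 1·-4 = -12
  a_9 = 0·-12 + 1·-3 + 0·-8 + 1·-4 = -7
  a_10 = 0·-7 + 1·-12 + 0·-3 + 1·-8 = -20
  a_11 = 0·-20 + 1·-7 + 0·-12 + 1·-3 = -10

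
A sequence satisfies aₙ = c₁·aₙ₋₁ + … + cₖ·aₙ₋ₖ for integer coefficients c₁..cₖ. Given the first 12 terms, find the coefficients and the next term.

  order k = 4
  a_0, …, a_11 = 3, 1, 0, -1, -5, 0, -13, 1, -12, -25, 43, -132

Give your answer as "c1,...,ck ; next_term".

-1,2,3,-3 ; 179

  a_4 = -1·-1 + 2·0 + 3·1 + -3·3 = -5
  a_5 = -1·-5 + 2·-1 + 3·0 + -3·1 = 0
  a_6 = -1·0 + 2·-5 + 3·-1 + -3·0 = -13
  a_7 = -1·-13 + 2·0 + 3·-5 + -3·-1 = 1
  a_8 = -1·1 + 2·-13 + 3·0 + -3·-5 = -12
  a_9 = -1·-12 + 2·1 + 3·-13 + -3·0 = -25
  a_10 = -1·-25 + 2·-12 + 3·1 + -3·-13 = 43
  a_11 = -1·43 + 2·-25 + 3·-12 + -3·1 = -132
  a_12 = -1·-132 + 2·43 + 3·-25 + -3·-12 = 179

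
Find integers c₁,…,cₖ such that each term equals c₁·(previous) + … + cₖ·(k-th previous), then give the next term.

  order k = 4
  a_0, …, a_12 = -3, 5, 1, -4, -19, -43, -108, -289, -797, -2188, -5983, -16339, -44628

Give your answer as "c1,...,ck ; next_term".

  a_4 = 3·-4 + -1·1 + 0·5 + 2·-3 = -19
  a_5 = 3·-19 + -1·-4 + 0·1 + 2·5 = -43
  a_6 = 3·-43 + -1·-19 + 0·-4 + 2·1 = -108
  a_7 = 3·-108 + -1·-43 + 0·-19 + 2·-4 = -289
  a_8 = 3·-289 + -1·-108 + 0·-43 + 2·-19 = -797
  a_9 = 3·-797 + -1·-289 + 0·-108 + 2·-43 = -2188
  a_10 = 3·-2188 + -1·-797 + 0·-289 + 2·-108 = -5983
  a_11 = 3·-5983 + -1·-2188 + 0·-797 + 2·-289 = -16339
  a_12 = 3·-16339 + -1·-5983 + 0·-2188 + 2·-797 = -44628
  a_13 = 3·-44628 + -1·-16339 + 0·-5983 + 2·-2188 = -121921

3,-1,0,2 ; -121921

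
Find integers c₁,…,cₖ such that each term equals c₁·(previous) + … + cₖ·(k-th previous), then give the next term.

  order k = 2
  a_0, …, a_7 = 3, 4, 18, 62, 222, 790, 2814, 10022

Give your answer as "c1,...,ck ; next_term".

3,2 ; 35694

  a_2 = 3·4 + 2·3 = 18
  a_3 = 3·18 + 2·4 = 62
  a_4 = 3·62 + 2·18 = 222
  a_5 = 3·222 + 2·62 = 790
  a_6 = 3·790 + 2·222 = 2814
  a_7 = 3·2814 + 2·790 = 10022
  a_8 = 3·10022 + 2·2814 = 35694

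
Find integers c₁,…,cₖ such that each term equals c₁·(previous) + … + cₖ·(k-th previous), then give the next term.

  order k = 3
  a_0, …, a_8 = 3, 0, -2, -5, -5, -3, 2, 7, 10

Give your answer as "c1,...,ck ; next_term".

  a_3 = 1·-2 + 0·0 + -1·3 = -5
  a_4 = 1·-5 + 0·-2 + -1·0 = -5
  a_5 = 1·-5 + 0·-5 + -1·-2 = -3
  a_6 = 1·-3 + 0·-5 + -1·-5 = 2
  a_7 = 1·2 + 0·-3 + -1·-5 = 7
  a_8 = 1·7 + 0·2 + -1·-3 = 10
  a_9 = 1·10 + 0·7 + -1·2 = 8

1,0,-1 ; 8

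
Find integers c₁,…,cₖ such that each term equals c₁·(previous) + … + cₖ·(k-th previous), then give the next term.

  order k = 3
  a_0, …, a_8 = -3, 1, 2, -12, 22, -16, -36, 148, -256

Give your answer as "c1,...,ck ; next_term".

-2,-2,2 ; 144

  a_3 = -2·2 + -2·1 + 2·-3 = -12
  a_4 = -2·-12 + -2·2 + 2·1 = 22
  a_5 = -2·22 + -2·-12 + 2·2 = -16
  a_6 = -2·-16 + -2·22 + 2·-12 = -36
  a_7 = -2·-36 + -2·-16 + 2·22 = 148
  a_8 = -2·148 + -2·-36 + 2·-16 = -256
  a_9 = -2·-256 + -2·148 + 2·-36 = 144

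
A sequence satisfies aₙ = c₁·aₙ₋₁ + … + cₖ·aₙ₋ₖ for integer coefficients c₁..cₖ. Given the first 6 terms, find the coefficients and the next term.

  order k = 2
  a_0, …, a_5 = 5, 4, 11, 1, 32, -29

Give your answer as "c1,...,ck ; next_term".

-1,3 ; 125

  a_2 = -1·4 + 3·5 = 11
  a_3 = -1·11 + 3·4 = 1
  a_4 = -1·1 + 3·11 = 32
  a_5 = -1·32 + 3·1 = -29
  a_6 = -1·-29 + 3·32 = 125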